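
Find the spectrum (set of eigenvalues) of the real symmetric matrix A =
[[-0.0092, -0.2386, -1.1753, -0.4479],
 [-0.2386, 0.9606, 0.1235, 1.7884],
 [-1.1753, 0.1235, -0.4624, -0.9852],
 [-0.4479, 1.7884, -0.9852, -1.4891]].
sigma(A) ≈ {-3, -1, 1, 2}

A is real symmetric, so its spectrum consists of real eigenvalues. Expanding the characteristic polynomial of the displayed matrix gives
  det(λ I - A) = p(λ) = λ^4 + (1)λ^3 + (-7)λ^2 + (-1)λ + (6).
Solving p(λ) = 0 yields eigenvalues ≈ -3, -1, 1, 2. (A is shown rounded to 4 decimals, so these recover the underlying integer eigenvalues to within that precision.)
Verification: the trace of A = -1 equals the sum of eigenvalues -1, and det(A) ≈ 6.0002 matches the eigenvalue product 6.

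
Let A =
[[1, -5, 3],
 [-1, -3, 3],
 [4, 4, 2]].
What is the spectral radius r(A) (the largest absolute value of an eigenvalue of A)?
r(A) = (2 + sqrt(132))/2 ≈ 6.7446

The eigenvalues of A are the roots of its characteristic polynomial. With M = A (coefficients from the trace, the sum of principal 2x2 minors, and det A):
  p(λ) = det(λ I - M) = λ^3 - 36λ + 64.
By the rational root theorem any rational root is an integer divisor of 64. Testing λ = 2: p(2) = 8 + 0 - 72 + 64 = 0, so λ = 2 is a root. Dividing out (λ - 2) leaves p(λ) = (λ - 2)(λ^2 + 2λ - 32). For λ^2 + 2λ - 32 the discriminant is 132. It is nonnegative but not a perfect square, so the roots are real and irrational: λ = (-2 ± sqrt(132))/2 ≈ 4.7446, -6.7446.
Thus the eigenvalues (to 4 decimals) are 4.7446 (modulus 4.7446); -6.7446 (modulus 6.7446); 2 (modulus 2). The spectral radius is the largest modulus: r(A) = (2 + sqrt(132))/2 ≈ 6.7446. (Cross-check: r(A) ≤ ||A||_2 ≈ 7.7213; equality holds whenever A is normal, though it can also hold for some non-normal A.)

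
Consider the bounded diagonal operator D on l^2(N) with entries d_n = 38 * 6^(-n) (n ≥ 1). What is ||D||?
||D|| = 19/3 (attained at n = 1)

For D diagonal, ||D|| = sup_n |d_n|. The sequence d_n = 38 * 6^(-n) is positive and strictly decreasing (ratio 6^(-1) < 1), so the supremum is d_1 = 38/6 = 19/3. Hence ||D|| = 19/3.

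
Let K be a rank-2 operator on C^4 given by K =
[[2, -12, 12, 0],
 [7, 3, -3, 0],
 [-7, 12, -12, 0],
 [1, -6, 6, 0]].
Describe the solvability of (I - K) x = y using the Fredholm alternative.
(I - K) is invertible (det(I - K) = 158 ≠ 0), so for every y in C^4 the equation (I - K) x = y has a unique solution.

K has rank 2 and factors as K = U V^T = u1 v1^T + u2 v2^T with u1 = (-2, -1, 3, -1), v1 = (-3, 3, -3, 0), u2 = (2, -2, -1, 1), v2 = (-2, -3, 3, 0) (multiplying out reproduces the displayed K). The nonzero eigenvalues of U V^T coincide with those of the 2 x 2 matrix G = V^T U = [[v1·u1, v1·u2], [v2·u1, v2·u2]] = [[-6, -9], [16, -1]], and by the Sylvester determinant identity det(I_4 - U V^T) = det(I_2 - V^T U) = det([[7, 9], [-16, 2]]) = (7)(2) - (9)(-16) = 158. (Direct check: I - K =
[[-1, 12, -12, 0],
 [-7, -2, 3, 0],
 [7, -12, 13, 0],
 [-1, 6, -6, 1]]
has determinant 158.) The finite-dimensional Fredholm alternative says: either (I - K) is invertible, or ker(I - K) ≠ {0} and then range(I - K) = ker((I - K)^*)^⊥, with dim ker(I - K) = dim ker((I - K)^*). Since det(I - K) ≠ 0, 1 is not an eigenvalue of K and ker(I - K) = {0}, so we are in the first case: for every y there is a unique x = (I - K)^(-1) y. (Explicitly, by the Woodbury identity, (I - U V^T)^(-1) = I + U (I_2 - G)^(-1) V^T.)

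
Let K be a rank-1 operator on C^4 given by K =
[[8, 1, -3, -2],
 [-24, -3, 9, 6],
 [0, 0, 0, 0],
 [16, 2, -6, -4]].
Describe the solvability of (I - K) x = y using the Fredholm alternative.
(I - K) is singular (det(I - K) = 0, i.e. 1 ∈ sigma(K)). (I - K) x = y is solvable iff y ⊥ ker((I - K)^*) = span{(8, 1, -3, -2)}, i.e. iff 8y_1 + y_2 - 3y_3 - 2y_4 = 0. When solvable, the solutions are x = y + c·(1, -3, 0, 2), c arbitrary (ker(I - K) = span{(1, -3, 0, 2)}, dimension 1).

K has rank 1, so it is an outer product K = u v^T: every row of K is a multiple of one row vector. Reading off the entries, u = (1, -3, 0, 2) and v = (8, 1, -3, -2) (row i of K equals u_i·v^T). A rank-one matrix u v^T satisfies K u = u (v·u) and kills the (3)-dimensional subspace v^⊥, so its characteristic polynomial is lambda^3 (lambda - v·u) with v·u = tr K = 1. Hence the eigenvalues of I - K are 1 (multiplicity 3) and 1 - (1) = 0, so det(I - K) = 0. (Direct check: I - K =
[[-7, -1, 3, 2],
 [24, 4, -9, -6],
 [0, 0, 1, 0],
 [-16, -2, 6, 5]]
has determinant 0.) So 1 is an eigenvalue of K and (I - K) is not invertible. The finite-dimensional Fredholm alternative says: either (I - K) is invertible, or ker(I - K) ≠ {0} and then range(I - K) = ker((I - K)^*)^⊥, with dim ker(I - K) = dim ker((I - K)^*). We are in the second case, so we need both kernels. Kernel of I - K: (I - K) u = u - u (v·u) = u - u = 0, so ker(I - K) = span{u} = span{(1, -3, 0, 2)} (it is exactly 1-dimensional because rank(I - K) = 3). Kernel of the adjoint: K is real, so (I - K)^* = I - K^T = I - v u^T, and (I - v u^T) v = v - v (u·v) = 0; hence ker((I - K)^*) = span{v} = span{(8, 1, -3, -2)}. Therefore (I - K) x = y is solvable iff <y, v> = 0, i.e. iff 8y_1 + y_2 - 3y_3 - 2y_4 = 0. When this holds, K y = u (v·y) = 0, so (I - K) y = y and x = y is a particular solution; the full solution set is the line x = y + c·u = y + c·(1, -3, 0, 2), c ∈ C.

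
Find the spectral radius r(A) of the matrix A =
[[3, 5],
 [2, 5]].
r(A) = (8 + sqrt(44))/2 ≈ 7.3166

The eigenvalues of A are the roots of its characteristic polynomial. With M = A (coefficients from the trace and determinant):
  p(λ) = det(λ I - M) = λ^2 - 8λ + 5.
For λ^2 - 8λ + 5 the discriminant is 44. It is nonnegative but not a perfect square, so the roots are real and irrational: λ = (8 ± sqrt(44))/2 ≈ 7.3166, 0.6834.
Thus the eigenvalues (to 4 decimals) are 7.3166 (modulus 7.3166); 0.6834 (modulus 0.6834). The spectral radius is the largest modulus: r(A) = (8 + sqrt(44))/2 ≈ 7.3166. (Cross-check: r(A) ≤ ||A||_2 ≈ 7.9121; equality holds whenever A is normal, though it can also hold for some non-normal A.)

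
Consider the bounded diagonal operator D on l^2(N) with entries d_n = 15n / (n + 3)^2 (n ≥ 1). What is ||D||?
||D|| = 5/4 (attained at n = 3)

For D diagonal, ||D|| = sup_n |d_n|. Treat f(x) = 15x / (x + 3)^2 for real x > 0. By the quotient rule, f'(x) = 15(3 - x)/(x + 3)^3, which is positive for x < 3 and negative for x > 3. So f has a unique maximum at x = 3, and since 3 is a positive integer, the supremum over n ≥ 1 is attained at n = 3: d_3 = 15·3/(3 + 3)^2 = 15·3/36 = 5/4. Hence ||D|| = 5/4.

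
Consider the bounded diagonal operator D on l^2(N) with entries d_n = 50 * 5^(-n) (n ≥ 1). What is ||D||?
||D|| = 10 (attained at n = 1)

For D diagonal, ||D|| = sup_n |d_n|. The sequence d_n = 50 * 5^(-n) is positive and strictly decreasing (ratio 5^(-1) < 1), so the supremum is d_1 = 50/5 = 10. Hence ||D|| = 10.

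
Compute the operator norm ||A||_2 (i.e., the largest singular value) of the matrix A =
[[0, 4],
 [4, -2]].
||A||_2 = sqrt((36 + sqrt(272))/2) ≈ 5.1231 (= sqrt(largest eigenvalue of A^T A))

||A||_2 = sigma_max(A) = sqrt(lambda_max(A^T A)). Form the symmetric matrix M = A^T A =
[[16, -8],
 [-8, 20]].
Its characteristic polynomial (trace, determinant of M give the coefficients) is
  p(λ) = det(λ I - M) = λ^2 - 36λ + 256.
For λ^2 - 36λ + 256 the discriminant is 272. It is nonnegative but not a perfect square, so the roots are real and irrational: λ = (36 ± sqrt(272))/2 ≈ 26.2462, 9.7538.
So the eigenvalues of A^T A are ≈ 9.7538, 26.2462 (all ≥ 0, as they must be for A^T A). The largest is λ_max = (36 + sqrt(272))/2 ≈ 26.2462, hence ||A||_2 = sqrt(λ_max) = sqrt((36 + sqrt(272))/2) ≈ 5.1231.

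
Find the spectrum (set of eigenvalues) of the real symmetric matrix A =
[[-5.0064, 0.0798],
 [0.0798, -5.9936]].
sigma(A) ≈ {-6, -5}

A is real symmetric, so its spectrum consists of real eigenvalues. Expanding the characteristic polynomial of the displayed matrix gives
  det(λ I - A) = p(λ) = λ^2 + (11)λ + (30).
Solving p(λ) = 0 yields eigenvalues ≈ -6, -5. (A is shown rounded to 4 decimals, so these recover the underlying integer eigenvalues to within that precision.)
Verification: the trace of A = -11 equals the sum of eigenvalues -11, and det(A) ≈ 30.0000 matches the eigenvalue product 30.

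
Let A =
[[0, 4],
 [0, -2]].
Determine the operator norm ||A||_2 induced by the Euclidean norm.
||A||_2 = sqrt(20) ≈ 4.4721 (= sqrt(largest eigenvalue of A^T A))

||A||_2 = sigma_max(A) = sqrt(lambda_max(A^T A)). Form the symmetric matrix M = A^T A =
[[0, 0],
 [0, 20]].
Its characteristic polynomial (trace, determinant of M give the coefficients) is
  p(λ) = det(λ I - M) = λ^2 - 20λ.
For λ^2 - 20λ the discriminant is 400. It is a perfect square (20^2), so the roots are rational: λ = (20 ± 20)/2 = 20, 0.
So the eigenvalues of A^T A are ≈ 0, 20 (all ≥ 0, as they must be for A^T A). The largest is λ_max = 20, hence ||A||_2 = sqrt(λ_max) = sqrt(20) ≈ 4.4721.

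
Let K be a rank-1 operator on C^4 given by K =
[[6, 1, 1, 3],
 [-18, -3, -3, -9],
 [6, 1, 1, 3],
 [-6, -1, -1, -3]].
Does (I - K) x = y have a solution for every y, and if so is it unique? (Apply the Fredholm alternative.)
(I - K) is singular (det(I - K) = 0, i.e. 1 ∈ sigma(K)). (I - K) x = y is solvable iff y ⊥ ker((I - K)^*) = span{(6, 1, 1, 3)}, i.e. iff 6y_1 + y_2 + y_3 + 3y_4 = 0. When solvable, the solutions are x = y + c·(1, -3, 1, -1), c arbitrary (ker(I - K) = span{(1, -3, 1, -1)}, dimension 1).

K has rank 1, so it is an outer product K = u v^T: every row of K is a multiple of one row vector. Reading off the entries, u = (1, -3, 1, -1) and v = (6, 1, 1, 3) (row i of K equals u_i·v^T). A rank-one matrix u v^T satisfies K u = u (v·u) and kills the (3)-dimensional subspace v^⊥, so its characteristic polynomial is lambda^3 (lambda - v·u) with v·u = tr K = 1. Hence the eigenvalues of I - K are 1 (multiplicity 3) and 1 - (1) = 0, so det(I - K) = 0. (Direct check: I - K =
[[-5, -1, -1, -3],
 [18, 4, 3, 9],
 [-6, -1, 0, -3],
 [6, 1, 1, 4]]
has determinant 0.) So 1 is an eigenvalue of K and (I - K) is not invertible. The finite-dimensional Fredholm alternative says: either (I - K) is invertible, or ker(I - K) ≠ {0} and then range(I - K) = ker((I - K)^*)^⊥, with dim ker(I - K) = dim ker((I - K)^*). We are in the second case, so we need both kernels. Kernel of I - K: (I - K) u = u - u (v·u) = u - u = 0, so ker(I - K) = span{u} = span{(1, -3, 1, -1)} (it is exactly 1-dimensional because rank(I - K) = 3). Kernel of the adjoint: K is real, so (I - K)^* = I - K^T = I - v u^T, and (I - v u^T) v = v - v (u·v) = 0; hence ker((I - K)^*) = span{v} = span{(6, 1, 1, 3)}. Therefore (I - K) x = y is solvable iff <y, v> = 0, i.e. iff 6y_1 + y_2 + y_3 + 3y_4 = 0. When this holds, K y = u (v·y) = 0, so (I - K) y = y and x = y is a particular solution; the full solution set is the line x = y + c·u = y + c·(1, -3, 1, -1), c ∈ C.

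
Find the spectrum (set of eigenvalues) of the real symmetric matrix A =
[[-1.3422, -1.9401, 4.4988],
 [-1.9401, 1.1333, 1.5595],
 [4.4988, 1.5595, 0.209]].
sigma(A) ≈ {-6, 2, 4}

A is real symmetric, so its spectrum consists of real eigenvalues. Expanding the characteristic polynomial of the displayed matrix gives
  det(λ I - A) = p(λ) = λ^3 + (0)λ^2 + (-28)λ + (48).
Solving p(λ) = 0 yields eigenvalues ≈ -6, 2, 4. (A is shown rounded to 4 decimals, so these recover the underlying integer eigenvalues to within that precision.)
Verification: the trace of A = 0 equals the sum of eigenvalues 0, and det(A) ≈ -48.0004 matches the eigenvalue product -48.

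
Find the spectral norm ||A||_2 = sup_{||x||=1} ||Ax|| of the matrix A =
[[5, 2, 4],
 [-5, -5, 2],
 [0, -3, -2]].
||A||_2 ≈ 9.0188 (= sqrt(largest eigenvalue of A^T A))

||A||_2 = sigma_max(A) = sqrt(lambda_max(A^T A)). Form the symmetric matrix M = A^T A =
[[50, 35, 10],
 [35, 38, 4],
 [10, 4, 24]].
Its characteristic polynomial (trace, sum of principal 2x2 minors, determinant of M give the coefficients) is
  p(λ) = det(λ I - M) = λ^3 - 112λ^2 + 2671λ - 14400.
No integer candidate from the rational root theorem (±divisors of 14400) is a root, so the roots are irrational. The cubic discriminant is Δ = 4287313860 > 0, so there are three distinct real roots. p(7) = -848 and p(8) = 312 have opposite signs, so a root lies in (7, 8); Newton's method refines it to λ ≈ 7.7154. p(22) = 802 and p(23) = -48 have opposite signs, so a root lies in (22, 23); Newton's method refines it to λ ≈ 22.9462. p(81) = -1440 and p(82) = 2902 have opposite signs, so a root lies in (81, 82); Newton's method refines it to λ ≈ 81.3385. Check (Vieta): the three roots sum to 112, matching tr M = 112.
So the eigenvalues of A^T A are ≈ 7.7154, 22.9462, 81.3385 (all ≥ 0, as they must be for A^T A). The largest is λ_max ≈ 81.3385, hence ||A||_2 = sqrt(λ_max) ≈ 9.0188.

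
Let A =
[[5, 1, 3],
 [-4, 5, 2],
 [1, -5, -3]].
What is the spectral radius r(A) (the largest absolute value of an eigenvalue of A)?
r(A) ≈ 6.2995

The eigenvalues of A are the roots of its characteristic polynomial. With M = A (coefficients from the trace, the sum of principal 2x2 minors, and det A):
  p(λ) = det(λ I - M) = λ^3 - 7λ^2 + 6λ - 10.
No integer candidate from the rational root theorem (±divisors of 10) is a root, so the roots are irrational. The cubic discriminant is Δ = -7960 < 0, so there is one real root and a complex-conjugate pair. p(6) = -10 and p(7) = 32 have opposite signs, so a root lies in (6, 7); Newton's method refines it to λ ≈ 6.2995. Dividing out (λ - (6.2995)) leaves approximately λ^2 - 0.7005λ + 1.5874. For λ^2 - 0.7005λ + 1.5874 the discriminant is -5.859. It is negative, so the remaining roots are the complex-conjugate pair λ ≈ 0.3502 ± 1.2103i. Their product equals the constant term, so |λ|^2 ≈ 1.5874 and |λ| ≈ 1.2599.
Thus the eigenvalues (to 4 decimals) are 6.2995 (modulus 6.2995); 0.3502 ± 1.2103i (modulus 1.2599). The spectral radius is the largest modulus: r(A) ≈ 6.2995. (Cross-check: r(A) ≤ ||A||_2 ≈ 8.682; equality holds whenever A is normal, though it can also hold for some non-normal A.)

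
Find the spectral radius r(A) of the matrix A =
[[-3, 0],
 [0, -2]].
r(A) = 3

The eigenvalues of A are the roots of its characteristic polynomial. With M = A (coefficients from the trace and determinant):
  p(λ) = det(λ I - M) = λ^2 + 5λ + 6.
For λ^2 + 5λ + 6 the discriminant is 1. It is a perfect square (1^2), so the roots are rational: λ = (-5 ± 1)/2 = -2, -3.
Thus the eigenvalues (to 4 decimals) are -2 (modulus 2); -3 (modulus 3). The spectral radius is the largest modulus: r(A) = 3. (Cross-check: r(A) ≤ ||A||_2 ≈ 3; equality holds whenever A is normal, though it can also hold for some non-normal A.)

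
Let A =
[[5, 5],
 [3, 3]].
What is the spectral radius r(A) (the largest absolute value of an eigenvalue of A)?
r(A) = 8

The eigenvalues of A are the roots of its characteristic polynomial. With M = A (coefficients from the trace and determinant):
  p(λ) = det(λ I - M) = λ^2 - 8λ.
For λ^2 - 8λ the discriminant is 64. It is a perfect square (8^2), so the roots are rational: λ = (8 ± 8)/2 = 8, 0.
Thus the eigenvalues (to 4 decimals) are 8 (modulus 8); 0 (modulus 0). The spectral radius is the largest modulus: r(A) = 8. (Cross-check: r(A) ≤ ||A||_2 ≈ 8.2462; equality holds whenever A is normal, though it can also hold for some non-normal A.)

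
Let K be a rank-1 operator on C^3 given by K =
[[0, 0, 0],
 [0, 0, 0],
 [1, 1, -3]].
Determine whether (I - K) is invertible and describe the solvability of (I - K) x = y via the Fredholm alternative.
(I - K) is invertible (det(I - K) = 4 ≠ 0), so for every y in C^3 the equation (I - K) x = y has a unique solution.

K has rank 1, so it is an outer product K = u v^T: every row of K is a multiple of one row vector. Reading off the entries, u = (0, 0, -1) and v = (-1, -1, 3) (row i of K equals u_i·v^T). A rank-one matrix u v^T satisfies K u = u (v·u) and kills the (2)-dimensional subspace v^⊥, so its characteristic polynomial is lambda^2 (lambda - v·u) with v·u = tr K = -3. Hence the eigenvalues of I - K are 1 (multiplicity 2) and 1 - (-3) = 4, so det(I - K) = 4. (Direct check: I - K =
[[1, 0, 0],
 [0, 1, 0],
 [-1, -1, 4]]
has determinant 4.) The finite-dimensional Fredholm alternative says: either (I - K) is invertible, or ker(I - K) ≠ {0} and then range(I - K) = ker((I - K)^*)^⊥, with dim ker(I - K) = dim ker((I - K)^*). Since det(I - K) ≠ 0, 1 is not an eigenvalue of K and ker(I - K) = {0}, so we are in the first case: for every y there is a unique x = (I - K)^(-1) y. Explicitly, by the Sherman–Morrison formula, (I - u v^T)^(-1) = I + u v^T/(1 - v·u), i.e. (I - K)^(-1) = I + K/(4).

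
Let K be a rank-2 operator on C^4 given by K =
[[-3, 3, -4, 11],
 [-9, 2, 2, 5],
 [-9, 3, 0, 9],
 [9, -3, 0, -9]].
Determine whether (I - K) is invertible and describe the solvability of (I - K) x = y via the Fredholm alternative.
(I - K) is invertible (det(I - K) = -85 ≠ 0), so for every y in C^4 the equation (I - K) x = y has a unique solution.

K has rank 2 and factors as K = U V^T = u1 v1^T + u2 v2^T with u1 = (3, 2, 3, -3), v1 = (-3, 1, 0, 3), u2 = (-2, 1, 0, 0), v2 = (-3, 0, 2, -1) (multiplying out reproduces the displayed K). The nonzero eigenvalues of U V^T coincide with those of the 2 x 2 matrix G = V^T U = [[v1·u1, v1·u2], [v2·u1, v2·u2]] = [[-16, 7], [0, 6]], and by the Sylvester determinant identity det(I_4 - U V^T) = det(I_2 - V^T U) = det([[17, -7], [0, -5]]) = (17)(-5) - (-7)(0) = -85. (Direct check: I - K =
[[4, -3, 4, -11],
 [9, -1, -2, -5],
 [9, -3, 1, -9],
 [-9, 3, 0, 10]]
has determinant -85.) The finite-dimensional Fredholm alternative says: either (I - K) is invertible, or ker(I - K) ≠ {0} and then range(I - K) = ker((I - K)^*)^⊥, with dim ker(I - K) = dim ker((I - K)^*). Since det(I - K) ≠ 0, 1 is not an eigenvalue of K and ker(I - K) = {0}, so we are in the first case: for every y there is a unique x = (I - K)^(-1) y. (Explicitly, by the Woodbury identity, (I - U V^T)^(-1) = I + U (I_2 - G)^(-1) V^T.)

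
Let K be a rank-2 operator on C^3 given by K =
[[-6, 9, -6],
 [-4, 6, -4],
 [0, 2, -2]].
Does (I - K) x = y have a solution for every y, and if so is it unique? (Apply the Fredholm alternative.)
(I - K) is invertible (det(I - K) = 11 ≠ 0), so for every y in C^3 the equation (I - K) x = y has a unique solution.

K has rank 2 and factors as K = U V^T = u1 v1^T + u2 v2^T with u1 = (0, 0, -1), v1 = (0, -2, 2), u2 = (3, 2, 0), v2 = (-2, 3, -2) (multiplying out reproduces the displayed K). The nonzero eigenvalues of U V^T coincide with those of the 2 x 2 matrix G = V^T U = [[v1·u1, v1·u2], [v2·u1, v2·u2]] = [[-2, -4], [2, 0]], and by the Sylvester determinant identity det(I_3 - U V^T) = det(I_2 - V^T U) = det([[3, 4], [-2, 1]]) = (3)(1) - (4)(-2) = 11. (Direct check: I - K =
[[7, -9, 6],
 [4, -5, 4],
 [0, -2, 3]]
has determinant 11.) The finite-dimensional Fredholm alternative says: either (I - K) is invertible, or ker(I - K) ≠ {0} and then range(I - K) = ker((I - K)^*)^⊥, with dim ker(I - K) = dim ker((I - K)^*). Since det(I - K) ≠ 0, 1 is not an eigenvalue of K and ker(I - K) = {0}, so we are in the first case: for every y there is a unique x = (I - K)^(-1) y. (Explicitly, by the Woodbury identity, (I - U V^T)^(-1) = I + U (I_2 - G)^(-1) V^T.)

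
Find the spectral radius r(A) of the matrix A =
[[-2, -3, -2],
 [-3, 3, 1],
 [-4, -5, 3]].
r(A) ≈ 4.6927

The eigenvalues of A are the roots of its characteristic polynomial. With M = A (coefficients from the trace, the sum of principal 2x2 minors, and det A):
  p(λ) = det(λ I - M) = λ^3 - 4λ^2 - 15λ + 97.
No integer candidate from the rational root theorem (±divisors of 97) is a root, so the roots are irrational. The cubic discriminant is Δ = -107351 < 0, so there is one real root and a complex-conjugate pair. p(-5) = -53 and p(-4) = 29 have opposite signs, so a root lies in (-5, -4); Newton's method refines it to λ ≈ -4.4048. Dividing out (λ - (-4.4048)) leaves approximately λ^2 - 8.4048λ + 22.0214. For λ^2 - 8.4048λ + 22.0214 the discriminant is -17.4451. It is negative, so the remaining roots are the complex-conjugate pair λ ≈ 4.2024 ± 2.0884i. Their product equals the constant term, so |λ|^2 ≈ 22.0214 and |λ| ≈ 4.6927.
Thus the eigenvalues (to 4 decimals) are -4.4048 (modulus 4.4048); 4.2024 ± 2.0884i (modulus 4.6927). The spectral radius is the largest modulus: r(A) ≈ 4.6927. (Cross-check: r(A) ≤ ||A||_2 ≈ 7.5691; equality holds whenever A is normal, though it can also hold for some non-normal A.)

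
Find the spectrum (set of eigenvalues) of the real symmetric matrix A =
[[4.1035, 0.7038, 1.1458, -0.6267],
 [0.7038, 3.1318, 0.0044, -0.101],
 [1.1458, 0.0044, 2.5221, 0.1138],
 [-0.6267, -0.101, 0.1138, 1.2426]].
sigma(A) ≈ {1, 2, 3, 5}

A is real symmetric, so its spectrum consists of real eigenvalues. Expanding the characteristic polynomial of the displayed matrix gives
  det(λ I - A) = p(λ) = λ^4 + (-11)λ^3 + (41)λ^2 + (-61)λ + (30).
Solving p(λ) = 0 yields eigenvalues ≈ 1, 2, 3, 5. (A is shown rounded to 4 decimals, so these recover the underlying integer eigenvalues to within that precision.)
Verification: the trace of A = 11 equals the sum of eigenvalues 11, and det(A) ≈ 29.9992 matches the eigenvalue product 30.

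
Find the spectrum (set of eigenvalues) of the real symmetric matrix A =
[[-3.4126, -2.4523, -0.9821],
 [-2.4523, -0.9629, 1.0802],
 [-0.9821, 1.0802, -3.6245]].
sigma(A) ≈ {-5, -4, 1}

A is real symmetric, so its spectrum consists of real eigenvalues. Expanding the characteristic polynomial of the displayed matrix gives
  det(λ I - A) = p(λ) = λ^3 + (8)λ^2 + (11)λ + (-20).
Solving p(λ) = 0 yields eigenvalues ≈ -5, -4, 1. (A is shown rounded to 4 decimals, so these recover the underlying integer eigenvalues to within that precision.)
Verification: the trace of A = -8 equals the sum of eigenvalues -8, and det(A) ≈ 20.0006 matches the eigenvalue product 20.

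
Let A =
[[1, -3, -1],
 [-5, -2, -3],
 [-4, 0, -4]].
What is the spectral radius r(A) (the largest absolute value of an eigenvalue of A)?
r(A) ≈ 6.6517

The eigenvalues of A are the roots of its characteristic polynomial. With M = A (coefficients from the trace, the sum of principal 2x2 minors, and det A):
  p(λ) = det(λ I - M) = λ^3 + 5λ^2 - 17λ - 40.
No integer candidate from the rational root theorem (±divisors of 40) is a root, so the roots are irrational. The cubic discriminant is Δ = 64877 > 0, so there are three distinct real roots. p(-7) = -19 and p(-6) = 26 have opposite signs, so a root lies in (-7, -6); Newton's method refines it to λ ≈ -6.6517. p(-2) = 6 and p(-1) = -19 have opposite signs, so a root lies in (-2, -1); Newton's method refines it to λ ≈ -1.7617. p(3) = -19 and p(4) = 36 have opposite signs, so a root lies in (3, 4); Newton's method refines it to λ ≈ 3.4134. Check (Vieta): the three roots sum to -5, matching tr M = -5.
Thus the eigenvalues (to 4 decimals) are -6.6517 (modulus 6.6517); -1.7617 (modulus 1.7617); 3.4134 (modulus 3.4134). The spectral radius is the largest modulus: r(A) ≈ 6.6517. (Cross-check: r(A) ≤ ||A||_2 ≈ 8.2034; equality holds whenever A is normal, though it can also hold for some non-normal A.)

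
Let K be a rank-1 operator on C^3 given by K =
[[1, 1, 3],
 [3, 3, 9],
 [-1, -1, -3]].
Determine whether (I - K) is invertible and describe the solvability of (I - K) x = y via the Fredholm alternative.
(I - K) is singular (det(I - K) = 0, i.e. 1 ∈ sigma(K)). (I - K) x = y is solvable iff y ⊥ ker((I - K)^*) = span{(1, 1, 3)}, i.e. iff y_1 + y_2 + 3y_3 = 0. When solvable, the solutions are x = y + c·(1, 3, -1), c arbitrary (ker(I - K) = span{(1, 3, -1)}, dimension 1).

K has rank 1, so it is an outer product K = u v^T: every row of K is a multiple of one row vector. Reading off the entries, u = (1, 3, -1) and v = (1, 1, 3) (row i of K equals u_i·v^T). A rank-one matrix u v^T satisfies K u = u (v·u) and kills the (2)-dimensional subspace v^⊥, so its characteristic polynomial is lambda^2 (lambda - v·u) with v·u = tr K = 1. Hence the eigenvalues of I - K are 1 (multiplicity 2) and 1 - (1) = 0, so det(I - K) = 0. (Direct check: I - K =
[[0, -1, -3],
 [-3, -2, -9],
 [1, 1, 4]]
has determinant 0.) So 1 is an eigenvalue of K and (I - K) is not invertible. The finite-dimensional Fredholm alternative says: either (I - K) is invertible, or ker(I - K) ≠ {0} and then range(I - K) = ker((I - K)^*)^⊥, with dim ker(I - K) = dim ker((I - K)^*). We are in the second case, so we need both kernels. Kernel of I - K: (I - K) u = u - u (v·u) = u - u = 0, so ker(I - K) = span{u} = span{(1, 3, -1)} (it is exactly 1-dimensional because rank(I - K) = 2). Kernel of the adjoint: K is real, so (I - K)^* = I - K^T = I - v u^T, and (I - v u^T) v = v - v (u·v) = 0; hence ker((I - K)^*) = span{v} = span{(1, 1, 3)}. Therefore (I - K) x = y is solvable iff <y, v> = 0, i.e. iff y_1 + y_2 + 3y_3 = 0. When this holds, K y = u (v·y) = 0, so (I - K) y = y and x = y is a particular solution; the full solution set is the line x = y + c·u = y + c·(1, 3, -1), c ∈ C.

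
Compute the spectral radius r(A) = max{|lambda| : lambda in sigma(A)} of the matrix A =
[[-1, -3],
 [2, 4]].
r(A) = 2

The eigenvalues of A are the roots of its characteristic polynomial. With M = A (coefficients from the trace and determinant):
  p(λ) = det(λ I - M) = λ^2 - 3λ + 2.
For λ^2 - 3λ + 2 the discriminant is 1. It is a perfect square (1^2), so the roots are rational: λ = (3 ± 1)/2 = 2, 1.
Thus the eigenvalues (to 4 decimals) are 2 (modulus 2); 1 (modulus 1). The spectral radius is the largest modulus: r(A) = 2. (Cross-check: r(A) ≤ ||A||_2 ≈ 5.465; equality holds whenever A is normal, though it can also hold for some non-normal A.)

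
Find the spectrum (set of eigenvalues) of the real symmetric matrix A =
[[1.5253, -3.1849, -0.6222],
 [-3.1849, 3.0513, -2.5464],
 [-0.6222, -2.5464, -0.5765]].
sigma(A) ≈ {-3, 1, 6}

A is real symmetric, so its spectrum consists of real eigenvalues. Expanding the characteristic polynomial of the displayed matrix gives
  det(λ I - A) = p(λ) = λ^3 + (-4)λ^2 + (-15)λ + (17.999).
Solving p(λ) = 0 yields eigenvalues ≈ -3, 1, 6. (A is shown rounded to 4 decimals, so these recover the underlying integer eigenvalues to within that precision.)
Verification: the trace of A = 4 equals the sum of eigenvalues 4, and det(A) ≈ -17.9990 matches the eigenvalue product -18.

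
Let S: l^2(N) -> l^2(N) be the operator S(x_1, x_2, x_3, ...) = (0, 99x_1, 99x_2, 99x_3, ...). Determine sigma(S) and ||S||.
sigma(S) = closed disk {z in C : |z| ≤ 99}; ||S|| = 99

Note S = 99·U where U is the unit right shift (U x)_k = x_{k-1} (with x_0 := 0); so ||S|| = 99||U|| and sigma(S) = 99·sigma(U). ||S x||^2 = sum_{k≥1} |99x_k|^2 = 9801||x||^2, so ||S|| = 99 and sigma(S) ⊂ {|z| ≤ 99}. For any |lambda| < 99, the equation (S - lambda I) x = 0 forces x_1 = 0, then 99x_k = lambda x_{k+1} ⇒ x = 0, so S has no eigenvalues. But (S - lambda I) is not surjective for |lambda| < 99: solving (S - lambda I) x = e_1 would require x_n proportional to (lambda/99)^(-n), which is not in l^2. So every |lambda| < 99 lies in the residual spectrum. The boundary |lambda| = 99 is in the approximate point spectrum (the spectrum is closed). Hence sigma(S) is the closed disk of radius 99.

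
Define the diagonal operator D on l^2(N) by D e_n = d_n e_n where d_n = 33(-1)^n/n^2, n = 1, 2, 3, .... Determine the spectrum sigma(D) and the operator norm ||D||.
sigma(D) = {33(-1)^n/n^2 : n ≥ 1} ∪ {0}; ||D|| = 33

A bounded diagonal operator on l^2 with diagonal entries d_n has spectrum equal to the closure of {d_n : n ≥ 1}: every d_n is an eigenvalue (with eigenvector e_n), so {d_n} ⊂ sigma(D); the spectrum is closed, so its closure is too; and for lambda not in the closure, (D - lambda I) has bounded inverse (the diagonal entries 1/(d_n - lambda) are bounded). For our sequence d_n = 33(-1)^n/n^2, n = 1, 2, 3, ...:
  - {d_n} = {33(-1)^n/n^2 : n ≥ 1}; the only limit point is 0
  - closure = {33(-1)^n/n^2 : n ≥ 1} ∪ {0}
For the norm: a diagonal operator has ||D|| = sup_n |d_n|. Here |d_n| = 33/n^2 is decreasing, so sup_n |d_n| = |d_1| = 33. So ||D|| = 33.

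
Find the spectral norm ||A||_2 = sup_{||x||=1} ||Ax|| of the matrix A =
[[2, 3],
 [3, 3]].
||A||_2 = sqrt((31 + sqrt(925))/2) ≈ 5.5414 (= sqrt(largest eigenvalue of A^T A))

||A||_2 = sigma_max(A) = sqrt(lambda_max(A^T A)). Form the symmetric matrix M = A^T A =
[[13, 15],
 [15, 18]].
Its characteristic polynomial (trace, determinant of M give the coefficients) is
  p(λ) = det(λ I - M) = λ^2 - 31λ + 9.
For λ^2 - 31λ + 9 the discriminant is 925. It is nonnegative but not a perfect square, so the roots are real and irrational: λ = (31 ± sqrt(925))/2 ≈ 30.7069, 0.2931.
So the eigenvalues of A^T A are ≈ 0.2931, 30.7069 (all ≥ 0, as they must be for A^T A). The largest is λ_max = (31 + sqrt(925))/2 ≈ 30.7069, hence ||A||_2 = sqrt(λ_max) = sqrt((31 + sqrt(925))/2) ≈ 5.5414.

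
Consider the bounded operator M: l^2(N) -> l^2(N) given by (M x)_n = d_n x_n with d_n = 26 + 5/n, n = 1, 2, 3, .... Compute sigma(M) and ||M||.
sigma(M) = {26 + 5/n : n ≥ 1} ∪ {26}; ||M|| = 31

A bounded diagonal operator on l^2 with diagonal entries d_n has spectrum equal to the closure of {d_n : n ≥ 1}: every d_n is an eigenvalue (with eigenvector e_n), so {d_n} ⊂ sigma(M); the spectrum is closed, so its closure is too; and for lambda not in the closure, (M - lambda I) has bounded inverse (the diagonal entries 1/(d_n - lambda) are bounded). For our sequence d_n = 26 + 5/n, n = 1, 2, 3, ...:
  - {d_n} = {26 + 5/n : n ≥ 1}; the only limit point is 26
  - closure = {26 + 5/n : n ≥ 1} ∪ {26}
For the norm: a diagonal operator has ||M|| = sup_n |d_n|. Here d_n = 26 + 5/n is positive and decreasing, so sup_n |d_n| = d_1 = 26 + 5 = 31. So ||M|| = 31.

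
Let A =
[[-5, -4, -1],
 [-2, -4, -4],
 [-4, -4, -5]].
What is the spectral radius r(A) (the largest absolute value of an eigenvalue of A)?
r(A) ≈ 10.9114

The eigenvalues of A are the roots of its characteristic polynomial. With M = A (coefficients from the trace, the sum of principal 2x2 minors, and det A):
  p(λ) = det(λ I - M) = λ^3 + 14λ^2 + 37λ + 36.
No integer candidate from the rational root theorem (±divisors of 36) is a root, so the roots are irrational. The cubic discriminant is Δ = -28752 < 0, so there is one real root and a complex-conjugate pair. p(-11) = -8 and p(-10) = 66 have opposite signs, so a root lies in (-11, -10); Newton's method refines it to λ ≈ -10.9114. Dividing out (λ - (-10.9114)) leaves approximately λ^2 + 3.0886λ + 3.2993. For λ^2 + 3.0886λ + 3.2993 the discriminant is -3.6579. It is negative, so the remaining roots are the complex-conjugate pair λ ≈ -1.5443 ± 0.9563i. Their product equals the constant term, so |λ|^2 ≈ 3.2993 and |λ| ≈ 1.8164.
Thus the eigenvalues (to 4 decimals) are -10.9114 (modulus 10.9114); -1.5443 ± 0.9563i (modulus 1.8164). The spectral radius is the largest modulus: r(A) ≈ 10.9114. (Cross-check: r(A) ≤ ||A||_2 ≈ 11.1089; equality holds whenever A is normal, though it can also hold for some non-normal A.)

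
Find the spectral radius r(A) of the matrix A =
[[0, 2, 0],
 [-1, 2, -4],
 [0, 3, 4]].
r(A) ≈ 4.442

The eigenvalues of A are the roots of its characteristic polynomial. With M = A (coefficients from the trace, the sum of principal 2x2 minors, and det A):
  p(λ) = det(λ I - M) = λ^3 - 6λ^2 + 22λ - 8.
No integer candidate from the rational root theorem (±divisors of 8) is a root, so the roots are irrational. The cubic discriminant is Δ = -14800 < 0, so there is one real root and a complex-conjugate pair. p(0) = -8 and p(1) = 9 have opposite signs, so a root lies in (0, 1); Newton's method refines it to λ ≈ 0.4054. Dividing out (λ - (0.4054)) leaves approximately λ^2 - 5.5946λ + 19.7318. For λ^2 - 5.5946λ + 19.7318 the discriminant is -47.6279. It is negative, so the remaining roots are the complex-conjugate pair λ ≈ 2.7973 ± 3.4506i. Their product equals the constant term, so |λ|^2 ≈ 19.7318 and |λ| ≈ 4.442.
Thus the eigenvalues (to 4 decimals) are 0.4054 (modulus 0.4054); 2.7973 ± 3.4506i (modulus 4.442). The spectral radius is the largest modulus: r(A) ≈ 4.442. (Cross-check: r(A) ≤ ||A||_2 ≈ 5.776; equality holds whenever A is normal, though it can also hold for some non-normal A.)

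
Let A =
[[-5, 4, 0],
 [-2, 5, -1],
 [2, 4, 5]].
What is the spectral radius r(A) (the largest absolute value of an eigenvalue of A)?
r(A) ≈ 5.1479

The eigenvalues of A are the roots of its characteristic polynomial. With M = A (coefficients from the trace, the sum of principal 2x2 minors, and det A):
  p(λ) = det(λ I - M) = λ^3 - 5λ^2 - 13λ + 113.
No integer candidate from the rational root theorem (±divisors of 113) is a root, so the roots are irrational. The cubic discriminant is Δ = -143040 < 0, so there is one real root and a complex-conjugate pair. p(-5) = -72 and p(-4) = 21 have opposite signs, so a root lies in (-5, -4); Newton's method refines it to λ ≈ -4.264. Dividing out (λ - (-4.264)) leaves approximately λ^2 - 9.264λ + 26.5012. For λ^2 - 9.264λ + 26.5012 the discriminant is -20.1837. It is negative, so the remaining roots are the complex-conjugate pair λ ≈ 4.632 ± 2.2463i. Their product equals the constant term, so |λ|^2 ≈ 26.5012 and |λ| ≈ 5.1479.
Thus the eigenvalues (to 4 decimals) are -4.264 (modulus 4.264); 4.632 ± 2.2463i (modulus 5.1479). The spectral radius is the largest modulus: r(A) ≈ 5.1479. (Cross-check: r(A) ≤ ||A||_2 ≈ 8.4403; equality holds whenever A is normal, though it can also hold for some non-normal A.)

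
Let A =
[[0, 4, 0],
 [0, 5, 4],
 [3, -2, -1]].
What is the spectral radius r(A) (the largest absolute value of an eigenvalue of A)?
r(A) ≈ 5.1989

The eigenvalues of A are the roots of its characteristic polynomial. With M = A (coefficients from the trace, the sum of principal 2x2 minors, and det A):
  p(λ) = det(λ I - M) = λ^3 - 4λ^2 + 3λ - 48.
No integer candidate from the rational root theorem (±divisors of 48) is a root, so the roots are irrational. The cubic discriminant is Δ = -64092 < 0, so there is one real root and a complex-conjugate pair. p(5) = -8 and p(6) = 42 have opposite signs, so a root lies in (5, 6); Newton's method refines it to λ ≈ 5.1989. Dividing out (λ - (5.1989)) leaves approximately λ^2 + 1.1989λ + 9.2328. For λ^2 + 1.1989λ + 9.2328 the discriminant is -35.4938. It is negative, so the remaining roots are the complex-conjugate pair λ ≈ -0.5994 ± 2.9788i. Their product equals the constant term, so |λ|^2 ≈ 9.2328 and |λ| ≈ 3.0385.
Thus the eigenvalues (to 4 decimals) are 5.1989 (modulus 5.1989); -0.5994 ± 2.9788i (modulus 3.0385). The spectral radius is the largest modulus: r(A) ≈ 5.1989. (Cross-check: r(A) ≤ ||A||_2 ≈ 7.6154; equality holds whenever A is normal, though it can also hold for some non-normal A.)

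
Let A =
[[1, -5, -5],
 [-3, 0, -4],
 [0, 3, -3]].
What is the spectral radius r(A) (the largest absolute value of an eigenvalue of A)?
r(A) ≈ 4.7803

The eigenvalues of A are the roots of its characteristic polynomial. With M = A (coefficients from the trace, the sum of principal 2x2 minors, and det A):
  p(λ) = det(λ I - M) = λ^3 + 2λ^2 - 6λ - 102.
No integer candidate from the rational root theorem (±divisors of 102) is a root, so the roots are irrational. The cubic discriminant is Δ = -254604 < 0, so there is one real root and a complex-conjugate pair. p(4) = -30 and p(5) = 43 have opposite signs, so a root lies in (4, 5); Newton's method refines it to λ ≈ 4.4636. Dividing out (λ - (4.4636)) leaves approximately λ^2 + 6.4636λ + 22.8513. For λ^2 + 6.4636λ + 22.8513 the discriminant is -49.6267. It is negative, so the remaining roots are the complex-conjugate pair λ ≈ -3.2318 ± 3.5223i. Their product equals the constant term, so |λ|^2 ≈ 22.8513 and |λ| ≈ 4.7803.
Thus the eigenvalues (to 4 decimals) are 4.4636 (modulus 4.4636); -3.2318 ± 3.5223i (modulus 4.7803). The spectral radius is the largest modulus: r(A) ≈ 4.7803. (Cross-check: r(A) ≤ ||A||_2 ≈ 7.7535; equality holds whenever A is normal, though it can also hold for some non-normal A.)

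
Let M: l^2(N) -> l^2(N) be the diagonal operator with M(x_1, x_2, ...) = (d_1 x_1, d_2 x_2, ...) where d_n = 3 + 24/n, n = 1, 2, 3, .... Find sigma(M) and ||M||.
sigma(M) = {3 + 24/n : n ≥ 1} ∪ {3}; ||M|| = 27

A bounded diagonal operator on l^2 with diagonal entries d_n has spectrum equal to the closure of {d_n : n ≥ 1}: every d_n is an eigenvalue (with eigenvector e_n), so {d_n} ⊂ sigma(M); the spectrum is closed, so its closure is too; and for lambda not in the closure, (M - lambda I) has bounded inverse (the diagonal entries 1/(d_n - lambda) are bounded). For our sequence d_n = 3 + 24/n, n = 1, 2, 3, ...:
  - {d_n} = {3 + 24/n : n ≥ 1}; the only limit point is 3
  - closure = {3 + 24/n : n ≥ 1} ∪ {3}
For the norm: a diagonal operator has ||M|| = sup_n |d_n|. Here d_n = 3 + 24/n is positive and decreasing, so sup_n |d_n| = d_1 = 3 + 24 = 27. So ||M|| = 27.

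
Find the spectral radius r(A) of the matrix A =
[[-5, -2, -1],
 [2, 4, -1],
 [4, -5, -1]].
r(A) ≈ 4.7316

The eigenvalues of A are the roots of its characteristic polynomial. With M = A (coefficients from the trace, the sum of principal 2x2 minors, and det A):
  p(λ) = det(λ I - M) = λ^3 + 2λ^2 - 16λ - 75.
No integer candidate from the rational root theorem (±divisors of 75) is a root, so the roots are irrational. The cubic discriminant is Δ = -88867 < 0, so there is one real root and a complex-conjugate pair. p(4) = -43 and p(5) = 20 have opposite signs, so a root lies in (4, 5); Newton's method refines it to λ ≈ 4.7316. Dividing out (λ - (4.7316)) leaves approximately λ^2 + 6.7316λ + 15.851. For λ^2 + 6.7316λ + 15.851 the discriminant is -18.0897. It is negative, so the remaining roots are the complex-conjugate pair λ ≈ -3.3658 ± 2.1266i. Their product equals the constant term, so |λ|^2 ≈ 15.851 and |λ| ≈ 3.9813.
Thus the eigenvalues (to 4 decimals) are 4.7316 (modulus 4.7316); -3.3658 ± 2.1266i (modulus 3.9813). The spectral radius is the largest modulus: r(A) ≈ 4.7316. (Cross-check: r(A) ≤ ||A||_2 ≈ 6.869; equality holds whenever A is normal, though it can also hold for some non-normal A.)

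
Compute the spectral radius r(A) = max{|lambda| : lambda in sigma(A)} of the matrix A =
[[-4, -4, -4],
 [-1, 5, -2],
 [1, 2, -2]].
r(A) ≈ 5.1162

The eigenvalues of A are the roots of its characteristic polynomial. With M = A (coefficients from the trace, the sum of principal 2x2 minors, and det A):
  p(λ) = det(λ I - M) = λ^3 + λ^2 - 18λ - 68.
No integer candidate from the rational root theorem (±divisors of 68) is a root, so the roots are irrational. The cubic discriminant is Δ = -78892 < 0, so there is one real root and a complex-conjugate pair. p(5) = -8 and p(6) = 76 have opposite signs, so a root lies in (5, 6); Newton's method refines it to λ ≈ 5.1162. Dividing out (λ - (5.1162)) leaves approximately λ^2 + 6.1162λ + 13.2912. For λ^2 + 6.1162λ + 13.2912 the discriminant is -15.7575. It is negative, so the remaining roots are the complex-conjugate pair λ ≈ -3.0581 ± 1.9848i. Their product equals the constant term, so |λ|^2 ≈ 13.2912 and |λ| ≈ 3.6457.
Thus the eigenvalues (to 4 decimals) are 5.1162 (modulus 5.1162); -3.0581 ± 1.9848i (modulus 3.6457). The spectral radius is the largest modulus: r(A) ≈ 5.1162. (Cross-check: r(A) ≤ ||A||_2 ≈ 7.2675; equality holds whenever A is normal, though it can also hold for some non-normal A.)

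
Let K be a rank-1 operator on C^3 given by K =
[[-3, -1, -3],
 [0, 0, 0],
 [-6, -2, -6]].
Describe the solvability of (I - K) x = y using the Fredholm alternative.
(I - K) is invertible (det(I - K) = 10 ≠ 0), so for every y in C^3 the equation (I - K) x = y has a unique solution.

K has rank 1, so it is an outer product K = u v^T: every row of K is a multiple of one row vector. Reading off the entries, u = (1, 0, 2) and v = (-3, -1, -3) (row i of K equals u_i·v^T). A rank-one matrix u v^T satisfies K u = u (v·u) and kills the (2)-dimensional subspace v^⊥, so its characteristic polynomial is lambda^2 (lambda - v·u) with v·u = tr K = -9. Hence the eigenvalues of I - K are 1 (multiplicity 2) and 1 - (-9) = 10, so det(I - K) = 10. (Direct check: I - K =
[[4, 1, 3],
 [0, 1, 0],
 [6, 2, 7]]
has determinant 10.) The finite-dimensional Fredholm alternative says: either (I - K) is invertible, or ker(I - K) ≠ {0} and then range(I - K) = ker((I - K)^*)^⊥, with dim ker(I - K) = dim ker((I - K)^*). Since det(I - K) ≠ 0, 1 is not an eigenvalue of K and ker(I - K) = {0}, so we are in the first case: for every y there is a unique x = (I - K)^(-1) y. Explicitly, by the Sherman–Morrison formula, (I - u v^T)^(-1) = I + u v^T/(1 - v·u), i.e. (I - K)^(-1) = I + K/(10).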